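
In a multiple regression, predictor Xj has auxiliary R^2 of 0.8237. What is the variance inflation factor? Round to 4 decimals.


Using VIF = 1/(1 - R^2_j):
1 - 0.8237 = 0.1763.
VIF = 5.6721.

5.6721


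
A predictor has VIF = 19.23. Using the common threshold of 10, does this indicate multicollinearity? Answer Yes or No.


Compare VIF = 19.23 to the threshold of 10.
19.23 >= 10, so the answer is Yes.

Yes


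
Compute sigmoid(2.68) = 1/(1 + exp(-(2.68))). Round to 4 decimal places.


Compute exp(-2.6800) = 0.0686.
Sigmoid = 1 / (1 + 0.0686) = 1 / 1.0686 = 0.9358.

0.9358


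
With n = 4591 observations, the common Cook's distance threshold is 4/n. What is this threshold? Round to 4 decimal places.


Using the rule of thumb:
Threshold = 4 / 4591 = 0.0009.

0.0009


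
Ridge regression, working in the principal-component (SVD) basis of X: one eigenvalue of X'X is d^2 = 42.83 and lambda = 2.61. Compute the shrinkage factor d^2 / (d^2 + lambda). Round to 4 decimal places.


Denominator = d^2 + lambda = 42.83 + 2.61 = 45.4400.
Shrinkage = 42.83 / 45.4400 = 0.9426.

0.9426


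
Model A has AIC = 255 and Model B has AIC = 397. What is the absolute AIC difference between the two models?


Compute |255 - 397| = 142.
Model A has the smaller AIC.

142


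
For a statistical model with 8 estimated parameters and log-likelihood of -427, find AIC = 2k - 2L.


Compute:
2k = 2*8 = 16.
-2*loglik = -2*(-427) = 854.
AIC = 16 + 854 = 870.

870


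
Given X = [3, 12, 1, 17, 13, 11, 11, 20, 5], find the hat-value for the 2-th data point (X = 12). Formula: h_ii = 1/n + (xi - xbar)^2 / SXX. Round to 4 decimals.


n = 9, xbar = 10.3333.
SXX = sum((xi - xbar)^2) = 318.0000.
h = 1/9 + (12 - 10.3333)^2 / 318.0000 = 0.1198.

0.1198


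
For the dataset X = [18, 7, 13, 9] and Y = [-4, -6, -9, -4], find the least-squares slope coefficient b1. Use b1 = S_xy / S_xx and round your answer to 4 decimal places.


The sample means are xbar = 11.7500 and ybar = -5.7500.
Compute S_xx = 70.7500 and S_xy = 3.2500.
Slope b1 = S_xy / S_xx = 3.2500 / 70.7500 = 0.0459.

0.0459


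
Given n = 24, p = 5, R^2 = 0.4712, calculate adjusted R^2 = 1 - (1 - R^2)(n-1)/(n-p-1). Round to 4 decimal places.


Plug in: Adj R^2 = 1 - (1 - 0.4712) * 23/18.
= 1 - 0.5288 * 23/18
= 1 - 12.1624 / 18
= 1 - 0.6757 = 0.3243.

0.3243


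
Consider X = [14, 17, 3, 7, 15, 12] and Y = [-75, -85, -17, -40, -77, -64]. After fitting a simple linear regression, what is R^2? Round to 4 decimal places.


After computing the OLS fit (b0=-4.2028, b1=-4.8939):
SSres = 18.4080, SStot = 3403.3333.
R^2 = 1 - 18.4080/3403.3333 = 0.9946.

0.9946


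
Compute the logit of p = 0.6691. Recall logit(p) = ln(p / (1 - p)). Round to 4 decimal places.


Compute the odds: 0.6691/0.3309 = 2.0221.
Take the natural log: ln(2.0221) = 0.7041.

0.7041


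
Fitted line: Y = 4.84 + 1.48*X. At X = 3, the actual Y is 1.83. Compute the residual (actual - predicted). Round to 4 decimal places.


Compute yhat = 4.84 + (1.48)(3) = 9.2800.
Residual = actual - predicted = 1.83 - 9.2800 = -7.4500.

-7.4500


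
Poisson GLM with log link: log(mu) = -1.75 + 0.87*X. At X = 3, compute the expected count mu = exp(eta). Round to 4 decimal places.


Linear predictor: eta = -1.75 + (0.87)(3) = 0.8600.
Expected count: mu = exp(0.8600) = 2.3632.

2.3632


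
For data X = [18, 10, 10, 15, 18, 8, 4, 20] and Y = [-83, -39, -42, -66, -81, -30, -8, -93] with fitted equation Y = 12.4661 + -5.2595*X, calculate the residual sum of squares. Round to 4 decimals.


Predicted values from Y = 12.4661 + -5.2595*X.
Residuals: [-0.7951, 1.1289, -1.8711, 0.4264, 1.2049, -0.3901, 0.5719, -0.2761].
SSres = 7.5967.

7.5967


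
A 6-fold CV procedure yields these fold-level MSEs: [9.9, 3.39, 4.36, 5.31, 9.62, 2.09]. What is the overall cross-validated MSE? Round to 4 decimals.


Sum of fold MSEs = 34.6700.
Average = 34.6700 / 6 = 5.7783.

5.7783


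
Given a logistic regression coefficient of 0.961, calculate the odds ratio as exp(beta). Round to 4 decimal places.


The odds ratio is computed as:
OR = e^(0.961) = 2.6143.

2.6143


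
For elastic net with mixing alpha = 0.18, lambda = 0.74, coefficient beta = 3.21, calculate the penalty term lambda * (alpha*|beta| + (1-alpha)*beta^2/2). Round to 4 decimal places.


alpha * |beta| = 0.18 * 3.21 = 0.5778.
(1-alpha) * beta^2/2 = 0.82 * 10.3041/2 = 4.2247.
Total = 0.74 * (0.5778 + 4.2247) = 3.5538.

3.5538


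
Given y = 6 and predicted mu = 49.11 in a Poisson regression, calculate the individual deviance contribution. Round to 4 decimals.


Compute y*ln(y/mu) = 6*ln(6/49.11) = 6*-2.102303 = -12.613818.
y - mu = -43.11.
D = 2*(-12.613818 - (-43.11)) = 60.992364, which rounds to 60.9924.

60.9924


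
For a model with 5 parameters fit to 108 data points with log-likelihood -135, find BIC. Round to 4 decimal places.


k * ln(n) = 5 * ln(108) = 5 * 4.682131 = 23.410655.
-2 * loglik = -2 * (-135) = 270.
BIC = 23.410655 + 270 = 293.410655, which rounds to 293.4107.

293.4107


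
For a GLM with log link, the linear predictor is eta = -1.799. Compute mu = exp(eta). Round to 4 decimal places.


Apply the inverse link:
mu = e^-1.799 = 0.1655.

0.1655


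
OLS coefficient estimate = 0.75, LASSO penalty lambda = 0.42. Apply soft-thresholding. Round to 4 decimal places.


Check: |0.75| = 0.75 vs lambda = 0.42.
Since |beta| > lambda, coefficient = sign(beta)*(|beta| - lambda) = 0.3300.
Soft-thresholded coefficient = 0.3300.

0.3300


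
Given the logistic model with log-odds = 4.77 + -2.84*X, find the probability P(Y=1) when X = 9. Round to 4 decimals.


Linear predictor: z = 4.77 + -2.84 * 9 = -20.7900.
P = 1/(1 + exp(20.7900)) = 1/(1 + 1069011257.7097) = 0.0000.

0.0000


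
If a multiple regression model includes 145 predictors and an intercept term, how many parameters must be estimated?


Including the intercept, the model has 145 predictor coefficients + 1 intercept.
Total = 146.

146


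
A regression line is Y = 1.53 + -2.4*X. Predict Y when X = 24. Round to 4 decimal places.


Substitute X = 24 into the equation:
Y = 1.53 + -2.4 * 24 = 1.53 + -57.6000 = -56.0700.

-56.0700


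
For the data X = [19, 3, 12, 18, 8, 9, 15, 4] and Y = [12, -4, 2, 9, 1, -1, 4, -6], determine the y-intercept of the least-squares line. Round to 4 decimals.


First find the slope: b1 = 0.9766.
Means: xbar = 11.0000, ybar = 2.1250.
b0 = ybar - b1 * xbar = 2.1250 - 0.9766 * 11.0000 = -8.6172.

-8.6172


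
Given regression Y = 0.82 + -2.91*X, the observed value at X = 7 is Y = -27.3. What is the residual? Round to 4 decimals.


Predicted = 0.82 + -2.91 * 7 = -19.5500.
Residual = -27.3 - -19.5500 = -7.7500.

-7.7500


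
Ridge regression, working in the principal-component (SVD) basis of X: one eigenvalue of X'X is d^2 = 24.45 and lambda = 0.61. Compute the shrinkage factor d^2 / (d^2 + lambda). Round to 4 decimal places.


Denominator = d^2 + lambda = 24.45 + 0.61 = 25.0600.
Shrinkage = 24.45 / 25.0600 = 0.9757.

0.9757


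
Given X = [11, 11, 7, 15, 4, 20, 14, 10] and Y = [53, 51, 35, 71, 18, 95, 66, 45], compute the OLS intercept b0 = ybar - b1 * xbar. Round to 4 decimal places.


The slope is b1 = 4.7588.
Sample means are xbar = 11.5000 and ybar = 54.2500.
Intercept: b0 = 54.2500 - (4.7588)(11.5000) = -0.4765.

-0.4765


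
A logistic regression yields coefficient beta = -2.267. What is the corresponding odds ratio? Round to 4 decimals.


The odds ratio is computed as:
OR = e^(-2.267) = 0.1036.

0.1036


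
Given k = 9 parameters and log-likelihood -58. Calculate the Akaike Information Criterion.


Compute:
2k = 2*9 = 18.
-2*loglik = -2*(-58) = 116.
AIC = 18 + 116 = 134.

134


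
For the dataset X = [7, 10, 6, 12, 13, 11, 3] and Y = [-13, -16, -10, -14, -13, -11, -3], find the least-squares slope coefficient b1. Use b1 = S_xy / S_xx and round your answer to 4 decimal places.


The sample means are xbar = 8.8571 and ybar = -11.4286.
Compute S_xx = 78.8571 and S_xy = -69.4286.
Slope b1 = S_xy / S_xx = -69.4286 / 78.8571 = -0.8804.

-0.8804


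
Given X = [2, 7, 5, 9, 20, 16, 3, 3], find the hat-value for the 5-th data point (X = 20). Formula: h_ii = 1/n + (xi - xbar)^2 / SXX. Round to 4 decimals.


Mean of X: xbar = 8.1250.
SXX = 304.8750.
For X = 20: h = 1/8 + (20 - 8.1250)^2/304.8750 = 0.5875.

0.5875


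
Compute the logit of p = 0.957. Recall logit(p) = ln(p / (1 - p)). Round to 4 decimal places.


The odds are p/(1-p) = 0.957 / 0.043 = 22.2558.
logit(p) = ln(22.2558) = 3.1026.

3.1026


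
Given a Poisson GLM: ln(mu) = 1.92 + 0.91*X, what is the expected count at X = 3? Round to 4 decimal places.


eta = 1.92 + 0.91 * 3 = 4.6500.
mu = exp(4.6500) = 104.5850.

104.5850


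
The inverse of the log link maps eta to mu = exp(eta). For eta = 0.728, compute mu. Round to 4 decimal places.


The inverse log link gives:
mu = exp(0.728) = 2.0709.

2.0709


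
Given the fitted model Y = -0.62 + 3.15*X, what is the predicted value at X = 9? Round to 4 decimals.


Plug X = 9 into Y = -0.62 + 3.15*X:
Y = -0.62 + 28.3500 = 27.7300.

27.7300


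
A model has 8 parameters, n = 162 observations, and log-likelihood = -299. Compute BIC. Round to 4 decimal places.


ln(162) = 5.087596.
k * ln(n) = 8 * 5.087596 = 40.700768.
-2L = 598.
BIC = 40.700768 + 598 = 638.700768, which rounds to 638.7008.

638.7008


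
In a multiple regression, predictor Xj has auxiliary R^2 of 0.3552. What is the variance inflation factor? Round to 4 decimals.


VIF = 1 / (1 - 0.3552).
= 1 / 0.6448 = 1.5509.

1.5509


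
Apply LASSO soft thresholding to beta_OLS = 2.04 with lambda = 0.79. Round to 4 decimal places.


Absolute value: |2.04| = 2.04.
Compare to lambda = 0.79.
Since |beta| > lambda, coefficient = sign(beta)*(|beta| - lambda) = 1.2500.

1.2500


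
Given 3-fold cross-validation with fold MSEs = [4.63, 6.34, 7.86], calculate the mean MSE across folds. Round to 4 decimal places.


Add all fold MSEs: 18.8300.
Divide by k = 3: 18.8300/3 = 6.2767.

6.2767


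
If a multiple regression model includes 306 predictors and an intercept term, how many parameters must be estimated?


Each predictor gets one coefficient, plus one intercept.
Total parameters = 306 + 1 = 307.

307


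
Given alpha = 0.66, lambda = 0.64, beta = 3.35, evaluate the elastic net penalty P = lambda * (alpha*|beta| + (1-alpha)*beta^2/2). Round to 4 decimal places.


alpha * |beta| = 0.66 * 3.35 = 2.2110.
(1-alpha) * beta^2/2 = 0.34 * 11.2225/2 = 1.9078.
Total = 0.64 * (2.2110 + 1.9078) = 2.6360.

2.6360


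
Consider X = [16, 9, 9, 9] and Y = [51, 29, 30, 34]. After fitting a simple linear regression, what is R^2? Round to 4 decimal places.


Fit the OLS line: b0 = 5.2857, b1 = 2.8571.
SSres = 14.0000.
SStot = 314.0000.
R^2 = 1 - 14.0000/314.0000 = 0.9554.

0.9554


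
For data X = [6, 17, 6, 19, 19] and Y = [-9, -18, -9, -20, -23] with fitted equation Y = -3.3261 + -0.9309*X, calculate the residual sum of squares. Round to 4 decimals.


For each point, residual = actual - predicted.
Residuals: [-0.0885, 1.1514, -0.0885, 1.0132, -1.9868].
Sum of squared residuals = 6.3153.

6.3153


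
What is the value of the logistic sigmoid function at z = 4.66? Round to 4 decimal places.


First, exp(-4.6600) = 0.0095.
Then sigma(z) = 1/(1 + 0.0095) = 0.9906.

0.9906


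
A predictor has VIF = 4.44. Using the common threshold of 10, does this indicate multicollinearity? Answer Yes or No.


The threshold is 10.
VIF = 4.44 is < 10.
Multicollinearity indication: No.

No


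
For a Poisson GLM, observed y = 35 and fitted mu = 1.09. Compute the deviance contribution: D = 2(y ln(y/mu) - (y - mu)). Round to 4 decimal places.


Compute y*ln(y/mu) = 35*ln(35/1.09) = 35*3.469170 = 121.420950.
y - mu = 33.91.
D = 2*(121.420950 - (33.91)) = 175.021900, which rounds to 175.0219.

175.0219


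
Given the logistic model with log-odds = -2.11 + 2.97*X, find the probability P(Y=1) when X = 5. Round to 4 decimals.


Compute z = -2.11 + (2.97)(5) = 12.7400.
exp(-z) = 0.0000.
P = 1/(1 + 0.0000) = 1.0000.

1.0000


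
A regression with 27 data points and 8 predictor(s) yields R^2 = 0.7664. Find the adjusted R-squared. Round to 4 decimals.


Using the formula:
(1 - 0.7664) = 0.2336.
Multiply by 26/18: 0.2336 * 26 = 6.0736, then 6.0736 / 18 = 0.3374.
Adj R^2 = 1 - 0.3374 = 0.6626.

0.6626


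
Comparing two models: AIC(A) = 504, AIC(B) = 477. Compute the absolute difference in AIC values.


Compute |504 - 477| = 27.
Model B has the smaller AIC.

27


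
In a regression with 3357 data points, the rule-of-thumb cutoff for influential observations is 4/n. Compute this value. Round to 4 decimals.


Cook's distance cutoff = 4/n = 4/3357.
= 0.0012.

0.0012


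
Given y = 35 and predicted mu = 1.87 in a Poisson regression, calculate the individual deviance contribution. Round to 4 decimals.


y/mu = 35/1.87 = 18.716578 (approx.), and ln(35/1.87) = 2.929410.
y * ln(y/mu) = 35 * 2.929410 = 102.529350.
y - mu = 33.13.
D = 2 * (102.529350 - 33.13) = 138.798700, which rounds to 138.7987.

138.7987


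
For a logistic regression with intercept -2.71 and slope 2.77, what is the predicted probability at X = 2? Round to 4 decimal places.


Linear predictor: z = -2.71 + 2.77 * 2 = 2.8300.
P = 1/(1 + exp(-2.8300)) = 1/(1 + 0.0590) = 0.9443.

0.9443


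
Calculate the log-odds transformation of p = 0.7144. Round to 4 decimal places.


1 - p = 0.2856.
p/(1-p) = 2.5014.
logit = ln(2.5014) = 0.9169.

0.9169


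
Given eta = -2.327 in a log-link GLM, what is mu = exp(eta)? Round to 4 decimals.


mu = exp(eta) = exp(-2.327).
= 0.0976.

0.0976


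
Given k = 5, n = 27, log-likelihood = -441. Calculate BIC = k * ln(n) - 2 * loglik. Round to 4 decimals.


Compute k*ln(n) = 5*ln(27) = 5*3.295837 = 16.479185.
Then -2*loglik = 882.
BIC = 16.479185 + 882 = 898.479185, which rounds to 898.4792.

898.4792


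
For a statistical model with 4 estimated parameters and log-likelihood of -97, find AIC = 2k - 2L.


AIC = 2*4 - 2*(-97).
= 8 + 194 = 202.

202


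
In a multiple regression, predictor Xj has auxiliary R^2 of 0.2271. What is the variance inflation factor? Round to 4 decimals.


Denominator: 1 - 0.2271 = 0.7729.
VIF = 1 / 0.7729 = 1.2938.

1.2938


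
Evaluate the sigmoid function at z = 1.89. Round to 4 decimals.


exp(-1.8900) = 0.1511.
1 + exp(-z) = 1.1511.
sigmoid = 1/1.1511 = 0.8688.

0.8688


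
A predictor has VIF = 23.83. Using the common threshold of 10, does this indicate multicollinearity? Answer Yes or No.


The threshold is 10.
VIF = 23.83 is >= 10.
Multicollinearity indication: Yes.

Yes


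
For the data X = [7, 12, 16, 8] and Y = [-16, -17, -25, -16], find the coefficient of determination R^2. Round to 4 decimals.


Fit the OLS line: b0 = -8.2266, b1 = -0.9557.
SSres = 10.6502.
SStot = 57.0000.
R^2 = 1 - 10.6502/57.0000 = 0.8132.

0.8132


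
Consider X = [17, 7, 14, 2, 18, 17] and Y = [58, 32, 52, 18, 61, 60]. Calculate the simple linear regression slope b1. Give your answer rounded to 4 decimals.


First compute the means: xbar = 12.5000, ybar = 46.8333.
Then S_xx = sum((xi - xbar)^2) = 213.5000.
S_xy = sum((xi - xbar)(yi - ybar)) = 579.5000.
b1 = S_xy / S_xx = 579.5000 / 213.5000 = 2.7143.

2.7143


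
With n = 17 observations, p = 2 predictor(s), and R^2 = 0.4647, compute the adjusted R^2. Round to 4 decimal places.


Plug in: Adj R^2 = 1 - (1 - 0.4647) * 16/14.
= 1 - 0.5353 * 16/14
= 1 - 8.5648 / 14
= 1 - 0.6118 = 0.3882.

0.3882


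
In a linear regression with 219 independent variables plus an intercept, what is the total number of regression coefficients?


Total coefficients = number of predictors + 1 (for the intercept).
= 219 + 1 = 220.

220


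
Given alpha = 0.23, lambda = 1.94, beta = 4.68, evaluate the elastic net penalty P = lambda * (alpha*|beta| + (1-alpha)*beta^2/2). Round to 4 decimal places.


L1 component = 0.23 * |4.68| = 1.0764.
L2 component = 0.77 * 4.68^2 / 2 = 8.4324.
Penalty = 1.94 * (1.0764 + 8.4324) = 1.94 * 9.5088 = 18.4471.

18.4471


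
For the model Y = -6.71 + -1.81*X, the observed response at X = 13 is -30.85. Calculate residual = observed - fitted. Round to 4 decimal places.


Fitted value at X = 13 is yhat = -6.71 + -1.81*13 = -30.2400.
Residual = -30.85 - -30.2400 = -0.6100.

-0.6100


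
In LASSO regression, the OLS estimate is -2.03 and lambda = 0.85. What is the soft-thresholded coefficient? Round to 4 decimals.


|beta_OLS| = 2.03.
lambda = 0.85.
Since |beta| > lambda, coefficient = sign(beta)*(|beta| - lambda) = -1.1800.
Result = -1.1800.

-1.1800


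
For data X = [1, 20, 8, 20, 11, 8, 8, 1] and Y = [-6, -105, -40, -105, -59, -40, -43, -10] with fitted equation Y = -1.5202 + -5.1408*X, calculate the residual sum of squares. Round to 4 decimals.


Predicted values from Y = -1.5202 + -5.1408*X.
Residuals: [0.6610, -0.6638, 2.6466, -0.6638, -0.9310, 2.6466, -0.3534, -3.3390].
SSres = 27.4677.

27.4677


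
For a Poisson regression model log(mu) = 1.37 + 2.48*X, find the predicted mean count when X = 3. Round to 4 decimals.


Linear predictor: eta = 1.37 + (2.48)(3) = 8.8100.
Expected count: mu = exp(8.8100) = 6700.9193.

6700.9193


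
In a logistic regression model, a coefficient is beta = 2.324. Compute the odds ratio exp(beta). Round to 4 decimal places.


The odds ratio is computed as:
OR = e^(2.324) = 10.2165.

10.2165


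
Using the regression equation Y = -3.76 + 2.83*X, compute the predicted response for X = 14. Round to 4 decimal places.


Plug X = 14 into Y = -3.76 + 2.83*X:
Y = -3.76 + 39.6200 = 35.8600.

35.8600


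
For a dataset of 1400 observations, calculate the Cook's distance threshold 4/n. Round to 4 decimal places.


The threshold is 4/n.
4/1400 = 0.0029.

0.0029


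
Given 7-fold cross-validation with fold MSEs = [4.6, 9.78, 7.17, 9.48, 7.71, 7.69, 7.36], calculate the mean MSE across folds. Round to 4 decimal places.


Total MSE across folds = 53.7900.
CV-MSE = 53.7900/7 = 7.6843.

7.6843


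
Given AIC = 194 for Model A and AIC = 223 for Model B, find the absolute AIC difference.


Absolute difference = |194 - 223| = 29.
The model with lower AIC (A) is preferred.

29


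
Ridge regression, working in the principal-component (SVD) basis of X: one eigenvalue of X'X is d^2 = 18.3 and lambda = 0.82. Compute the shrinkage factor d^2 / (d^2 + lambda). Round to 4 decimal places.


Compute the denominator: 18.3 + 0.82 = 19.1200.
Shrinkage factor = 18.3 / 19.1200 = 0.9571.

0.9571


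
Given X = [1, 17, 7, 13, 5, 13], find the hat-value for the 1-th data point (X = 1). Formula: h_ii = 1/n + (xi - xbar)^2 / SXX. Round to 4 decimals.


n = 6, xbar = 9.3333.
SXX = sum((xi - xbar)^2) = 179.3333.
h = 1/6 + (1 - 9.3333)^2 / 179.3333 = 0.5539.

0.5539


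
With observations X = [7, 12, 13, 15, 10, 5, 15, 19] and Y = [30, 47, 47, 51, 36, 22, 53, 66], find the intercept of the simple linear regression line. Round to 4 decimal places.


First find the slope: b1 = 3.0479.
Means: xbar = 12.0000, ybar = 44.0000.
b0 = ybar - b1 * xbar = 44.0000 - 3.0479 * 12.0000 = 7.4247.

7.4247


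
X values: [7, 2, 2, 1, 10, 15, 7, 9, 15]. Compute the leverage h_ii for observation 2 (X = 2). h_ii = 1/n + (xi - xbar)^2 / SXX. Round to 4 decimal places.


Compute xbar = 7.5556 with n = 9 observations.
SXX = 224.2222.
Leverage = 1/9 + (2 - 7.5556)^2/224.2222 = 0.2488.

0.2488


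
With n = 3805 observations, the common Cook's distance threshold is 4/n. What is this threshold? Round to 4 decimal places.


Cook's distance cutoff = 4/n = 4/3805.
= 0.0011.

0.0011


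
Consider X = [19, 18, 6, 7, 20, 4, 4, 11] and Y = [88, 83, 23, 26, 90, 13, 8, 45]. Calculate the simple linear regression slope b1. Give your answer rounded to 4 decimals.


First compute the means: xbar = 11.1250, ybar = 47.0000.
Then S_xx = sum((xi - xbar)^2) = 332.8750.
S_xy = sum((xi - xbar)(yi - ybar)) = 1682.0000.
b1 = S_xy / S_xx = 1682.0000 / 332.8750 = 5.0529.

5.0529


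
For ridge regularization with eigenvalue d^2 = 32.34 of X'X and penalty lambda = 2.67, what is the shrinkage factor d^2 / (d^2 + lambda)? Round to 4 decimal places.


Compute the denominator: 32.34 + 2.67 = 35.0100.
Shrinkage factor = 32.34 / 35.0100 = 0.9237.

0.9237


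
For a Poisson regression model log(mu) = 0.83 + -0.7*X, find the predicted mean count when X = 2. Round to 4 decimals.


Compute eta = 0.83 + -0.7 * 2 = -0.5700.
Apply inverse link: mu = e^-0.5700 = 0.5655.

0.5655


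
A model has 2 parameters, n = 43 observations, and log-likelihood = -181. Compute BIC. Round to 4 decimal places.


Compute k*ln(n) = 2*ln(43) = 2*3.761200 = 7.522400.
Then -2*loglik = 362.
BIC = 7.522400 + 362 = 369.522400, which rounds to 369.5224.

369.5224


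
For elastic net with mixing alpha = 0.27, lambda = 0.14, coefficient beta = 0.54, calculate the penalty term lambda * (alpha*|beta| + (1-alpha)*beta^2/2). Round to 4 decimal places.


Compute:
L1 = 0.27 * 0.54 = 0.1458.
L2 = 0.73 * 0.54^2 / 2 = 0.1064.
Penalty = 0.14 * (0.1458 + 0.1064) = 0.0353.

0.0353


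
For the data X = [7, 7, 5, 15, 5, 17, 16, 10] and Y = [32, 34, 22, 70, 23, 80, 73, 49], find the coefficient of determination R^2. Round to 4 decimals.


After computing the OLS fit (b0=-0.0113, b1=4.6718):
SSres = 12.7592, SStot = 3886.8750.
R^2 = 1 - 12.7592/3886.8750 = 0.9967.

0.9967


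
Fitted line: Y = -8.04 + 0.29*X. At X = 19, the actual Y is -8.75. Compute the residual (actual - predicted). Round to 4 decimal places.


Fitted value at X = 19 is yhat = -8.04 + 0.29*19 = -2.5300.
Residual = -8.75 - -2.5300 = -6.2200.

-6.2200


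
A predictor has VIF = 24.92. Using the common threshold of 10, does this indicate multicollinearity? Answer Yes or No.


Check: VIF = 24.92 vs threshold = 10.
Since 24.92 >= 10, the answer is Yes.

Yes


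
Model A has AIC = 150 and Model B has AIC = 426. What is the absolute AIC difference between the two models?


|AIC_A - AIC_B| = |150 - 426| = 276.
Model A is preferred (lower AIC).

276


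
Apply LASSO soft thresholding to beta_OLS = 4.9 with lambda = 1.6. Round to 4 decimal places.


Check: |4.9| = 4.9 vs lambda = 1.6.
Since |beta| > lambda, coefficient = sign(beta)*(|beta| - lambda) = 3.3000.
Soft-thresholded coefficient = 3.3000.

3.3000


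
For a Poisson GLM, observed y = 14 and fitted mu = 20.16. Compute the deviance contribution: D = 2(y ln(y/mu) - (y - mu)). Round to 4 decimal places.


Compute y*ln(y/mu) = 14*ln(14/20.16) = 14*-0.364643 = -5.105002.
y - mu = -6.16.
D = 2*(-5.105002 - (-6.16)) = 2.109996, which rounds to 2.1100.

2.1100


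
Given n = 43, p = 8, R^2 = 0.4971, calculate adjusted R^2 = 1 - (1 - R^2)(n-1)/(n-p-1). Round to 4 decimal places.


Adjusted R^2 = 1 - (1 - R^2) * (n-1)/(n-p-1).
(1 - R^2) = 0.5029.
(n-1)/(n-p-1) = 42/34.
(1 - R^2) * (n-1) = 0.5029 * 42 = 21.1218.
Divide by (n-p-1): 21.1218 / 34 = 0.6212.
Adj R^2 = 1 - 0.6212 = 0.3788.

0.3788


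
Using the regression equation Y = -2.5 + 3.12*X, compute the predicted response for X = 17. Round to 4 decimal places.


Substitute X = 17 into the equation:
Y = -2.5 + 3.12 * 17 = -2.5 + 53.0400 = 50.5400.

50.5400


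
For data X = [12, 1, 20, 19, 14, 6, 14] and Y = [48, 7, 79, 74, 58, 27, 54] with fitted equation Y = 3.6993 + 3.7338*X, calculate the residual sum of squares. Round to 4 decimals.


Predicted values from Y = 3.6993 + 3.7338*X.
Residuals: [-0.5049, -0.4331, 0.6247, -0.6415, 2.0275, 0.8979, -1.9725].
SSres = 10.0520.

10.0520


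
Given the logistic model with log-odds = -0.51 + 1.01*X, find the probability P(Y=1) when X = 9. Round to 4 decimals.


Compute z = -0.51 + (1.01)(9) = 8.5800.
exp(-z) = 0.0002.
P = 1/(1 + 0.0002) = 0.9998.

0.9998


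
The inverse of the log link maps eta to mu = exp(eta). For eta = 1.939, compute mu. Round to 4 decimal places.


The inverse log link gives:
mu = exp(1.939) = 6.9518.

6.9518


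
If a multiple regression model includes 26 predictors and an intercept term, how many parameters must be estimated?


Each predictor gets one coefficient, plus one intercept.
Total parameters = 26 + 1 = 27.

27


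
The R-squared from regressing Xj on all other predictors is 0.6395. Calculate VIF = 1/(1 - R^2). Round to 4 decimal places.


Denominator: 1 - 0.6395 = 0.3605.
VIF = 1 / 0.3605 = 2.7739.

2.7739


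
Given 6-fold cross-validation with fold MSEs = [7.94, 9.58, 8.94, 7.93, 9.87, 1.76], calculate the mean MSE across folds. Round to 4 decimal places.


Total MSE across folds = 46.0200.
CV-MSE = 46.0200/6 = 7.6700.

7.6700


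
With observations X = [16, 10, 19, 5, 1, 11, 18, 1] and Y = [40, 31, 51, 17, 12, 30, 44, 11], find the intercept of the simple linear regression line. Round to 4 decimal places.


Compute b1 = 2.0590 from the OLS formula.
With xbar = 10.1250 and ybar = 29.5000, the intercept is:
b0 = 29.5000 - 2.0590 * 10.1250 = 8.6530.

8.6530


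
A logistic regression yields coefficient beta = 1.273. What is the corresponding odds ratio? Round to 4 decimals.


The odds ratio is computed as:
OR = e^(1.273) = 3.5716.

3.5716


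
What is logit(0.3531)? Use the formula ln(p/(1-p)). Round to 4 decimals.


1 - p = 0.6469.
p/(1-p) = 0.5458.
logit = ln(0.5458) = -0.6054.

-0.6054


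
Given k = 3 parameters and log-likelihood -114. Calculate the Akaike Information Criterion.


AIC = 2*3 - 2*(-114).
= 6 + 228 = 234.

234


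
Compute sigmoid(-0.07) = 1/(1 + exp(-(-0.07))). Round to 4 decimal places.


exp(0.0700) = 1.0725.
1 + exp(-z) = 2.0725.
sigmoid = 1/2.0725 = 0.4825.

0.4825


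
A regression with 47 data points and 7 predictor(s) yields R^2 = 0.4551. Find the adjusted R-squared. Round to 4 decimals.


Plug in: Adj R^2 = 1 - (1 - 0.4551) * 46/39.
= 1 - 0.5449 * 46/39
= 1 - 25.0654 / 39
= 1 - 0.6427 = 0.3573.

0.3573


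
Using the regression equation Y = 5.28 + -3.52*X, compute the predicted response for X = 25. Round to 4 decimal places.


Plug X = 25 into Y = 5.28 + -3.52*X:
Y = 5.28 + -88.0000 = -82.7200.

-82.7200


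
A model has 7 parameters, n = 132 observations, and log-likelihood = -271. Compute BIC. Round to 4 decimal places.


k * ln(n) = 7 * ln(132) = 7 * 4.882802 = 34.179614.
-2 * loglik = -2 * (-271) = 542.
BIC = 34.179614 + 542 = 576.179614, which rounds to 576.1796.

576.1796


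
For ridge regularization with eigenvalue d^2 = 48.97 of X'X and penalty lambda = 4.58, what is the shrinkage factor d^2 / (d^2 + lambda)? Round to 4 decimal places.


d^2 + lambda = 48.97 + 4.58 = 53.5500.
Shrinkage factor = 48.97/53.5500 = 0.9145.

0.9145


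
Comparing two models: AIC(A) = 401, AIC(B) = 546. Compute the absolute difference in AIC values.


|AIC_A - AIC_B| = |401 - 546| = 145.
Model A is preferred (lower AIC).

145


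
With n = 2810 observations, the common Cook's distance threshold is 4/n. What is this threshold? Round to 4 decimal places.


Cook's distance cutoff = 4/n = 4/2810.
= 0.0014.

0.0014


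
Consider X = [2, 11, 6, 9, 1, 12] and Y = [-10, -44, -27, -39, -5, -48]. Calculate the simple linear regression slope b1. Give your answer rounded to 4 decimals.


First compute the means: xbar = 6.8333, ybar = -28.8333.
Then S_xx = sum((xi - xbar)^2) = 106.8333.
S_xy = sum((xi - xbar)(yi - ybar)) = -415.8333.
b1 = S_xy / S_xx = -415.8333 / 106.8333 = -3.8924.

-3.8924


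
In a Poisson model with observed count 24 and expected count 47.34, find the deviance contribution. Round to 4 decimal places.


y/mu = 24/47.34 = 0.506971 (approx.), and ln(24/47.34) = -0.679302.
y * ln(y/mu) = 24 * -0.679302 = -16.303248.
y - mu = -23.34.
D = 2 * (-16.303248 - -23.34) = 14.073504, which rounds to 14.0735.

14.0735


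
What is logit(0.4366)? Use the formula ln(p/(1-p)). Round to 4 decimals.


The odds are p/(1-p) = 0.4366 / 0.5634 = 0.7749.
logit(p) = ln(0.7749) = -0.2550.

-0.2550


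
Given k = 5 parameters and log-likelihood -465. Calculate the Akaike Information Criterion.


Compute:
2k = 2*5 = 10.
-2*loglik = -2*(-465) = 930.
AIC = 10 + 930 = 940.

940


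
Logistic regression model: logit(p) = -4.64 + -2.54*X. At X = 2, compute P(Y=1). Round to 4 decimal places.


Compute z = -4.64 + (-2.54)(2) = -9.7200.
exp(-z) = 16647.2447.
P = 1/(1 + 16647.2447) = 0.0001.

0.0001


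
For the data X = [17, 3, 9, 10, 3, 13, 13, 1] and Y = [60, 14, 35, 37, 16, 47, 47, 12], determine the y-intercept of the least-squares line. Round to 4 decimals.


Compute b1 = 3.0943 from the OLS formula.
With xbar = 8.6250 and ybar = 33.5000, the intercept is:
b0 = 33.5000 - 3.0943 * 8.6250 = 6.8113.

6.8113


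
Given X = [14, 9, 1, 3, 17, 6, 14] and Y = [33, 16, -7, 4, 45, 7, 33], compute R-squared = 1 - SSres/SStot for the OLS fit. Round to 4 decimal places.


After computing the OLS fit (b0=-9.2769, b1=3.0615):
SSres = 32.5846, SStot = 2121.4286.
R^2 = 1 - 32.5846/2121.4286 = 0.9846.

0.9846


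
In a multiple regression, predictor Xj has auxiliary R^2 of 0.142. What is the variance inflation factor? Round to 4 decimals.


VIF = 1 / (1 - 0.142).
= 1 / 0.858 = 1.1655.

1.1655


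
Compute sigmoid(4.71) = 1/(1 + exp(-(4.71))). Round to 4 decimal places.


First, exp(-4.7100) = 0.0090.
Then sigma(z) = 1/(1 + 0.0090) = 0.9911.

0.9911


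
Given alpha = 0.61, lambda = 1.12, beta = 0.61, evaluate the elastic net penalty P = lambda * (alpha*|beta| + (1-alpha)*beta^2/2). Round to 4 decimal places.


alpha * |beta| = 0.61 * 0.61 = 0.3721.
(1-alpha) * beta^2/2 = 0.39 * 0.3721/2 = 0.0726.
Total = 1.12 * (0.3721 + 0.0726) = 0.4980.

0.4980


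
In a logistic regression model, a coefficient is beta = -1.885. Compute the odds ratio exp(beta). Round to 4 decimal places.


The odds ratio is computed as:
OR = e^(-1.885) = 0.1518.

0.1518


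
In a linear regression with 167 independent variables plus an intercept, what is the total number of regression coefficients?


Total coefficients = number of predictors + 1 (for the intercept).
= 167 + 1 = 168.

168


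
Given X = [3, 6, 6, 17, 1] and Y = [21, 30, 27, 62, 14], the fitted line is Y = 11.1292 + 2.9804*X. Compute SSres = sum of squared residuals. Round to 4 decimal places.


Compute predicted values, then residuals = yi - yhat_i.
Residuals: [0.9296, 0.9884, -2.0116, 0.2040, -0.1096].
SSres = sum(residual^2) = 5.9413.

5.9413


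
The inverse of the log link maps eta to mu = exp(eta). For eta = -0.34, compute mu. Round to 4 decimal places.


mu = exp(eta) = exp(-0.34).
= 0.7118.

0.7118


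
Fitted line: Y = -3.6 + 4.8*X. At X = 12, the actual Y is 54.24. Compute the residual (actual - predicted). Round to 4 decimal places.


Fitted value at X = 12 is yhat = -3.6 + 4.8*12 = 54.0000.
Residual = 54.24 - 54.0000 = 0.2400.

0.2400


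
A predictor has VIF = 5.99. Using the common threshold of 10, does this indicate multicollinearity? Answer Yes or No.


The threshold is 10.
VIF = 5.99 is < 10.
Multicollinearity indication: No.

No


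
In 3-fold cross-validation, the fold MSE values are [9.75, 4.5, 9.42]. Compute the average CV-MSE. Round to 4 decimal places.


Total MSE across folds = 23.6700.
CV-MSE = 23.6700/3 = 7.8900.

7.8900


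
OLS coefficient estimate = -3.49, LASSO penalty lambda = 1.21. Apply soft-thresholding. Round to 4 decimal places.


Absolute value: |-3.49| = 3.49.
Compare to lambda = 1.21.
Since |beta| > lambda, coefficient = sign(beta)*(|beta| - lambda) = -2.2800.

-2.2800


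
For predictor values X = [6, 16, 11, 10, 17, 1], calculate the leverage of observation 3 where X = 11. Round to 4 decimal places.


n = 6, xbar = 10.1667.
SXX = sum((xi - xbar)^2) = 182.8333.
h = 1/6 + (11 - 10.1667)^2 / 182.8333 = 0.1705.

0.1705


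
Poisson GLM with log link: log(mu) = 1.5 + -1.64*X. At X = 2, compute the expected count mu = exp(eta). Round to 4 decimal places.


Compute eta = 1.5 + -1.64 * 2 = -1.7800.
Apply inverse link: mu = e^-1.7800 = 0.1686.

0.1686


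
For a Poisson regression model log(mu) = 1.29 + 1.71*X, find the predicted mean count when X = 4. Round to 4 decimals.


eta = 1.29 + 1.71 * 4 = 8.1300.
mu = exp(8.1300) = 3394.7996.

3394.7996


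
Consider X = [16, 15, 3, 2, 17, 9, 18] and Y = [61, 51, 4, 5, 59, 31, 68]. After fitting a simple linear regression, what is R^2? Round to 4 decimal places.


After computing the OLS fit (b0=-5.2547, b1=3.9473):
SSres = 44.0966, SStot = 4308.8571.
R^2 = 1 - 44.0966/4308.8571 = 0.9898.

0.9898


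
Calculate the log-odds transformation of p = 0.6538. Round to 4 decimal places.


1 - p = 0.3462.
p/(1-p) = 1.8885.
logit = ln(1.8885) = 0.6358.

0.6358


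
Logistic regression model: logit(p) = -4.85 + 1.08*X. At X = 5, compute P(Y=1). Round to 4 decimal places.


Compute z = -4.85 + (1.08)(5) = 0.5500.
exp(-z) = 0.5769.
P = 1/(1 + 0.5769) = 0.6341.

0.6341


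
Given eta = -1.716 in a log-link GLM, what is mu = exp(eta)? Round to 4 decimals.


Apply the inverse link:
mu = e^-1.716 = 0.1798.

0.1798


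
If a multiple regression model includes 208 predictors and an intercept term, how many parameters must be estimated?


Including the intercept, the model has 208 predictor coefficients + 1 intercept.
Total = 209.

209


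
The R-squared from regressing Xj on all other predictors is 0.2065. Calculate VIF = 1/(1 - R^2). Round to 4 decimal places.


Using VIF = 1/(1 - R^2_j):
1 - 0.2065 = 0.7935.
VIF = 1.2602.

1.2602


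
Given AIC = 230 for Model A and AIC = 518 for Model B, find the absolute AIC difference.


|AIC_A - AIC_B| = |230 - 518| = 288.
Model A is preferred (lower AIC).

288


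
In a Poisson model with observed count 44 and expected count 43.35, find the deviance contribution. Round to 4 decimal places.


Compute y*ln(y/mu) = 44*ln(44/43.35) = 44*0.014883 = 0.654852.
y - mu = 0.65.
D = 2*(0.654852 - (0.65)) = 0.009704, which rounds to 0.0097.

0.0097


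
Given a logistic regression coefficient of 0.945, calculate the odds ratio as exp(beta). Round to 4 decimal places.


Odds ratio = exp(beta) = exp(0.945).
= 2.5728.

2.5728


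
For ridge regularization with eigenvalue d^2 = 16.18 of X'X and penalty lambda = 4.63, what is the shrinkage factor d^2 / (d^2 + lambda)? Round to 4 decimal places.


Denominator = d^2 + lambda = 16.18 + 4.63 = 20.8100.
Shrinkage = 16.18 / 20.8100 = 0.7775.

0.7775


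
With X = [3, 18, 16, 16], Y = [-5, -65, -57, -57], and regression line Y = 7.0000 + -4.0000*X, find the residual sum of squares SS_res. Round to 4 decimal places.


Compute predicted values, then residuals = yi - yhat_i.
Residuals: [0.0000, 0.0000, 0.0000, 0.0000].
SSres = sum(residual^2) = 0.0000.

0.0000


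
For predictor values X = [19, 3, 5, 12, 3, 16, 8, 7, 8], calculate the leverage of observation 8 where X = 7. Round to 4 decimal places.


Compute xbar = 9.0000 with n = 9 observations.
SXX = 252.0000.
Leverage = 1/9 + (7 - 9.0000)^2/252.0000 = 0.1270.

0.1270


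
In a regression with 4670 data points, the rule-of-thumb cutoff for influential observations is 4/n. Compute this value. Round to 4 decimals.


Cook's distance cutoff = 4/n = 4/4670.
= 0.0009.

0.0009


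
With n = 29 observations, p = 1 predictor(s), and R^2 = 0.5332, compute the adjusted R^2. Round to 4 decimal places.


Plug in: Adj R^2 = 1 - (1 - 0.5332) * 28/27.
= 1 - 0.4668 * 28/27
= 1 - 13.0704 / 27
= 1 - 0.4841 = 0.5159.

0.5159


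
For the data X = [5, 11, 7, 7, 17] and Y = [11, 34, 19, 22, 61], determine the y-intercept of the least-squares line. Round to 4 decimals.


First find the slope: b1 = 4.0702.
Means: xbar = 9.4000, ybar = 29.4000.
b0 = ybar - b1 * xbar = 29.4000 - 4.0702 * 9.4000 = -8.8596.

-8.8596


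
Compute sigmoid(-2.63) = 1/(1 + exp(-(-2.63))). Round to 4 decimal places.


Compute exp(2.6300) = 13.8738.
Sigmoid = 1 / (1 + 13.8738) = 1 / 14.8738 = 0.0672.

0.0672


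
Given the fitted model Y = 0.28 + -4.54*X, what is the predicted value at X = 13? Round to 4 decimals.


Substitute X = 13 into the equation:
Y = 0.28 + -4.54 * 13 = 0.28 + -59.0200 = -58.7400.

-58.7400


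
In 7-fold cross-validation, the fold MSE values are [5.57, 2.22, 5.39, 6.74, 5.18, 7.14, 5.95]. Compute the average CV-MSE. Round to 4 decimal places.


Sum of fold MSEs = 38.1900.
Average = 38.1900 / 7 = 5.4557.

5.4557


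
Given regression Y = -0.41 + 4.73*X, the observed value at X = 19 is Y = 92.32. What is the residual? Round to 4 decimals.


Fitted value at X = 19 is yhat = -0.41 + 4.73*19 = 89.4600.
Residual = 92.32 - 89.4600 = 2.8600.

2.8600


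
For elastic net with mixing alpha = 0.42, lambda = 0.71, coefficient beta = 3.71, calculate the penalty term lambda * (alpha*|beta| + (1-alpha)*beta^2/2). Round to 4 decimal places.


alpha * |beta| = 0.42 * 3.71 = 1.5582.
(1-alpha) * beta^2/2 = 0.58 * 13.7641/2 = 3.9916.
Total = 0.71 * (1.5582 + 3.9916) = 3.9404.

3.9404


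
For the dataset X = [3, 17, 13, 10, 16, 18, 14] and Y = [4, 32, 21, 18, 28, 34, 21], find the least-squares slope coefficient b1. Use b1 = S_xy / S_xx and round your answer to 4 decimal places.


First compute the means: xbar = 13.0000, ybar = 22.5714.
Then S_xx = sum((xi - xbar)^2) = 160.0000.
S_xy = sum((xi - xbar)(yi - ybar)) = 309.0000.
b1 = S_xy / S_xx = 309.0000 / 160.0000 = 1.9313.

1.9313


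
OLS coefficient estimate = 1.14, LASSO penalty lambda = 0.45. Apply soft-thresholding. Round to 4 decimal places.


Check: |1.14| = 1.14 vs lambda = 0.45.
Since |beta| > lambda, coefficient = sign(beta)*(|beta| - lambda) = 0.6900.
Soft-thresholded coefficient = 0.6900.

0.6900


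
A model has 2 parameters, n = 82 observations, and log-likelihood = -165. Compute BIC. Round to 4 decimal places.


k * ln(n) = 2 * ln(82) = 2 * 4.406719 = 8.813438.
-2 * loglik = -2 * (-165) = 330.
BIC = 8.813438 + 330 = 338.813438, which rounds to 338.8134.

338.8134


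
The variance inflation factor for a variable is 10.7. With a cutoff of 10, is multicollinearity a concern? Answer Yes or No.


Check: VIF = 10.7 vs threshold = 10.
Since 10.7 >= 10, the answer is Yes.

Yes


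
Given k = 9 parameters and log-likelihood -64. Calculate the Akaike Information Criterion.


AIC = 2k - 2*loglik = 2(9) - 2(-64).
= 18 + 128 = 146.

146


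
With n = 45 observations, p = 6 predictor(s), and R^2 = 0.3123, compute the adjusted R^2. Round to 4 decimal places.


Using the formula:
(1 - 0.3123) = 0.6877.
Multiply by 44/38: 0.6877 * 44 = 30.2588, then 30.2588 / 38 = 0.7963.
Adj R^2 = 1 - 0.7963 = 0.2037.

0.2037


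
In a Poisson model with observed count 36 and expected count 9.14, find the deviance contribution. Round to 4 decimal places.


Compute y*ln(y/mu) = 36*ln(36/9.14) = 36*1.370859 = 49.350924.
y - mu = 26.86.
D = 2*(49.350924 - (26.86)) = 44.981848, which rounds to 44.9818.

44.9818


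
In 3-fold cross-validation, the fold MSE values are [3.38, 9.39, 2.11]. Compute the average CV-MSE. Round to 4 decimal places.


Add all fold MSEs: 14.8800.
Divide by k = 3: 14.8800/3 = 4.9600.

4.9600


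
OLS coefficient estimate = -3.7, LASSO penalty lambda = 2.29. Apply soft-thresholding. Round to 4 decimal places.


Absolute value: |-3.7| = 3.7.
Compare to lambda = 2.29.
Since |beta| > lambda, coefficient = sign(beta)*(|beta| - lambda) = -1.4100.

-1.4100


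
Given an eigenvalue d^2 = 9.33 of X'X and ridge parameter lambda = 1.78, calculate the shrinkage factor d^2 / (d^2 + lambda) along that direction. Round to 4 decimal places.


Denominator = d^2 + lambda = 9.33 + 1.78 = 11.1100.
Shrinkage = 9.33 / 11.1100 = 0.8398.

0.8398
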